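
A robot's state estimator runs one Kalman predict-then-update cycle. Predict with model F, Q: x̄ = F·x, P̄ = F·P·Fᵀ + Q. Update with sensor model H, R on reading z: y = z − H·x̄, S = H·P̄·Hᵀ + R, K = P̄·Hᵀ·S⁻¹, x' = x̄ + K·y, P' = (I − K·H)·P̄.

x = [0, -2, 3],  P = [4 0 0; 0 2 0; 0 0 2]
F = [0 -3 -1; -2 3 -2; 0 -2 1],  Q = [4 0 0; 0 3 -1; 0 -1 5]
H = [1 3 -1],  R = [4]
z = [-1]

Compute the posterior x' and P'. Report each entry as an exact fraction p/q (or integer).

x̄ = F·x = [3, -12, 7]
P̄ = F·P·Fᵀ + Q = [24 -14 10; -14 45 -17; 10 -17 15]
y = z − H·x̄ = [39]
S = H·P̄·Hᵀ + R = [446]
K = P̄·Hᵀ·S⁻¹ = [-14/223; 69/223; -28/223]
x' = x̄ + K·y = [123/223, 15/223, 469/223]
P' = (I − K·H)·P̄ = [4960/223 -1190/223 1446/223; -1190/223 513/223 73/223; 1446/223 73/223 1777/223]

x' = [123/223, 15/223, 469/223]
P' = [4960/223 -1190/223 1446/223; -1190/223 513/223 73/223; 1446/223 73/223 1777/223]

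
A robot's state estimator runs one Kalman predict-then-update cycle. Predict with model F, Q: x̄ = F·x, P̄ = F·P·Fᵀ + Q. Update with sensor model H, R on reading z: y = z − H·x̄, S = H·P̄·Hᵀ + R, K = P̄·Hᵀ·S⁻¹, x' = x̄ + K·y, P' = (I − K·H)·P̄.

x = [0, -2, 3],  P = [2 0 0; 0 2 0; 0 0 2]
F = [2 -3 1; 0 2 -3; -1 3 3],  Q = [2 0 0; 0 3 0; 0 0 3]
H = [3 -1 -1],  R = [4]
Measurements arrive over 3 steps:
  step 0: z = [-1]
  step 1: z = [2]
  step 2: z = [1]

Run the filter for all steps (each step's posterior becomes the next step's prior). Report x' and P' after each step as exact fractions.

step 0: x' = [14/67, -2021/268, 2381/268], P' = [88/67 -25/134 429/134; -25/134 9615/536 -9607/536; 429/134 -9607/536 15087/536]
step 1: x' = [1226222/2968487, -4686207/2968487, 2145555/2968487], P' = [6867388/2968487 -15074612/2968487 32835448/2968487; -15074612/2968487 83720521/2968487 -125323625/2968487; 32835448/2968487 -125323625/2968487 223550625/2968487]
step 2: x' = [-2200768400/11233898219, 38547872177/11233898219, -56487620436/11233898219], P' = [24176209098/11233898219 -53721425944/11233898219 115118282174/11233898219; -53721425944/11233898219 947088208870/33701694657 -1385456407766/33701694657; 115118282174/11233898219 -1385456407766/33701694657 2410969655992/33701694657]

step 0: x̄ = F·x = [9, -13, 3]
step 0: P̄ = F·P·Fᵀ + Q = [30 -18 -16; -18 29 -6; -16 -6 41]
step 0: y = z − H·x̄ = [-38]
step 0: S = H·P̄·Hᵀ + R = [536]
step 0: K = P̄·Hᵀ·S⁻¹ = [31/134; -77/536; -83/536]
step 0: x' = x̄ + K·y = [14/67, -2021/268, 2381/268]
step 0: P' = (I − K·H)·P̄ = [88/67 -25/134 429/134; -25/134 9615/536 -9607/536; 429/134 -9607/536 15087/536]
step 1: x̄ = F·x = [2139/67, -11185/268, 256/67]
step 1: P̄ = F·P·Fᵀ + Q = [21402/67 -54831/134 2830/67; -54831/134 291135/536 -10981/134; 2830/67 -10981/134 5251/67]
step 1: y = z − H·x̄ = [-35293/268]
step 1: S = H·P̄·Hᵀ + R = [2968487/536]
step 1: K = P̄·Hᵀ·S⁻¹ = [710332/2968487; -905183/2968487; 69836/2968487]
step 1: x' = x̄ + K·y = [1226222/2968487, -4686207/2968487, 2145555/2968487]
step 1: P' = (I − K·H)·P̄ = [6867388/2968487 -15074612/2968487 32835448/2968487; -15074612/2968487 83720521/2968487 -125323625/2968487; 32835448/2968487 -125323625/2968487 223550625/2968487]
step 2: x̄ = F·x = [18656620/2968487, -15809079/2968487, -8848178/2968487]
step 2: P̄ = F·P·Fᵀ + Q = [2074620726/2968487 -2808846012/2968487 683879892/2968487; -2808846012/2968487 3859626670/2968487 -1005006056/2968487; 683879892/2968487 -1005006056/2968487 418822897/2968487]
step 2: y = z − H·x̄ = [-77658630/2968487]
step 2: S = H·P̄·Hᵀ + R = [33701694657/2968487]
step 2: K = P̄·Hᵀ·S⁻¹ = [2782942766/11233898219; -11281158650/33701694657; 2637822835/33701694657]
step 2: x' = x̄ + K·y = [-2200768400/11233898219, 38547872177/11233898219, -56487620436/11233898219]
step 2: P' = (I − K·H)·P̄ = [24176209098/11233898219 -53721425944/11233898219 115118282174/11233898219; -53721425944/11233898219 947088208870/33701694657 -1385456407766/33701694657; 115118282174/11233898219 -1385456407766/33701694657 2410969655992/33701694657]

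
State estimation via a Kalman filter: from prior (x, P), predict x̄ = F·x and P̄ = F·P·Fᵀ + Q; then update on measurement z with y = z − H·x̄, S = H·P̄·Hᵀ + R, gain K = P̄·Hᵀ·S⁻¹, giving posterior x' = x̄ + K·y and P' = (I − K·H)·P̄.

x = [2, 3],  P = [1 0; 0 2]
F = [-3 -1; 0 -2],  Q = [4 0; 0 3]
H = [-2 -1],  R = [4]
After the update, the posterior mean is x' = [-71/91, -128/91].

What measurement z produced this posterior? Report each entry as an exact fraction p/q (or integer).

z = [2]

x̄ = F·x = [-9, -6]
P̄ = F·P·Fᵀ + Q = [15 4; 4 11]
S = H·P̄·Hᵀ + R = [91]
K = P̄·Hᵀ·S⁻¹ = [-34/91; -19/91]
x' − x̄ = [748/91, 418/91] = K·y
y = (KᵀK)⁻¹·Kᵀ·(x' − x̄) = [-22]
z = y + H·x̄ = [-22] + [24] = [2]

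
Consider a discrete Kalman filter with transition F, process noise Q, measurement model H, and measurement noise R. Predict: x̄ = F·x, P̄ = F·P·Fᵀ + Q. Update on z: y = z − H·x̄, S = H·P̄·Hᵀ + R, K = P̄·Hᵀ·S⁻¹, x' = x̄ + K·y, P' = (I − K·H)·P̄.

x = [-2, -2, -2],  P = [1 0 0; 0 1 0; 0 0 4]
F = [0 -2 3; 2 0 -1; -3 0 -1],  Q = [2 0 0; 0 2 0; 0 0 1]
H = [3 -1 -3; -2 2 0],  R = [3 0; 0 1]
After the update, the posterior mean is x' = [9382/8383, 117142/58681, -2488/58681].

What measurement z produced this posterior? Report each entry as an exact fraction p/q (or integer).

x̄ = F·x = [-2, -2, 8]
P̄ = F·P·Fᵀ + Q = [42 -12 -12; -12 10 -2; -12 -2 14]
S = H·P̄·Hᵀ + R = [793 -428; -428 305]
K = P̄·Hᵀ·S⁻¹ = [978/8383 -1596/8383; 6632/58681 17772/58681; -14620/58681 -16668/58681]
x' − x̄ = [26148/8383, 234504/58681, -471936/58681] = K·y
y = (KᵀK)⁻¹·Kᵀ·(x' − x̄) = [30, 2]
z = y + H·x̄ = [30, 2] + [-28, 0] = [2, 2]

z = [2, 2]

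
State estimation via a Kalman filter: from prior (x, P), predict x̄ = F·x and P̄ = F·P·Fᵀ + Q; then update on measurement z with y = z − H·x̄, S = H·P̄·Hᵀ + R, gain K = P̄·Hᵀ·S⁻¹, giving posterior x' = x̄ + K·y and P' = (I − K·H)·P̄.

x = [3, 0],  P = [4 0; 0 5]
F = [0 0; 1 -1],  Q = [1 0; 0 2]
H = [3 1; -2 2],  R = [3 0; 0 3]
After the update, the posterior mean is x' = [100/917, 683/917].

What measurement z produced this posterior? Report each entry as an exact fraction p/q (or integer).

z = [1, 1]

x̄ = F·x = [0, 3]
P̄ = F·P·Fᵀ + Q = [1 0; 0 11]
S = H·P̄·Hᵀ + R = [23 16; 16 51]
K = P̄·Hᵀ·S⁻¹ = [185/917 -94/917; 209/917 330/917]
x' − x̄ = [100/917, -2068/917] = K·y
y = (KᵀK)⁻¹·Kᵀ·(x' − x̄) = [-2, -5]
z = y + H·x̄ = [-2, -5] + [3, 6] = [1, 1]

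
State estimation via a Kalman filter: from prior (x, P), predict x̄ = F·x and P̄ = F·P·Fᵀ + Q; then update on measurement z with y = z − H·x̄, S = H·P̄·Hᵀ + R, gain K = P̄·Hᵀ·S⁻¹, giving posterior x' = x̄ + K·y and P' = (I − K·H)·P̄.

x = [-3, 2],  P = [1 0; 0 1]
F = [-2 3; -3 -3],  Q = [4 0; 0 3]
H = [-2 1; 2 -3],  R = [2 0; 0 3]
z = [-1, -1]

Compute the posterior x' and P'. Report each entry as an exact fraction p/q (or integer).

x̄ = F·x = [12, 3]
P̄ = F·P·Fᵀ + Q = [17 -3; -3 21]
y = z − H·x̄ = [20, -16]
S = H·P̄·Hᵀ + R = [103 -155; -155 296]
K = P̄·Hᵀ·S⁻¹ = [-4287/6463 -1306/6463; -2703/6463 -2922/6463]
x' = x̄ + K·y = [12712/6463, 12081/6463]
P' = (I − K·H)·P̄ = [7410/6463 6246/6463; 6246/6463 7086/6463]

x' = [12712/6463, 12081/6463]
P' = [7410/6463 6246/6463; 6246/6463 7086/6463]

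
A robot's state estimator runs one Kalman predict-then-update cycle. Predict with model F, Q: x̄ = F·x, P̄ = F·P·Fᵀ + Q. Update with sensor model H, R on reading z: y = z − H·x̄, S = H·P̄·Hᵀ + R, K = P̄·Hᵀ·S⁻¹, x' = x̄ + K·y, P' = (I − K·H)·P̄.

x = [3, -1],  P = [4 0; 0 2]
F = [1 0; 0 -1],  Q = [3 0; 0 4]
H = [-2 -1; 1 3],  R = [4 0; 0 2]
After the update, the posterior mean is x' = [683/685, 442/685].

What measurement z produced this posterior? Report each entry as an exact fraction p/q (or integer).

x̄ = F·x = [3, 1]
P̄ = F·P·Fᵀ + Q = [7 0; 0 6]
S = H·P̄·Hᵀ + R = [38 -32; -32 63]
K = P̄·Hᵀ·S⁻¹ = [-329/685 -91/685; 99/685 246/685]
x' − x̄ = [-1372/685, -243/685] = K·y
y = (KᵀK)⁻¹·Kᵀ·(x' − x̄) = [5, -3]
z = y + H·x̄ = [5, -3] + [-7, 6] = [-2, 3]

z = [-2, 3]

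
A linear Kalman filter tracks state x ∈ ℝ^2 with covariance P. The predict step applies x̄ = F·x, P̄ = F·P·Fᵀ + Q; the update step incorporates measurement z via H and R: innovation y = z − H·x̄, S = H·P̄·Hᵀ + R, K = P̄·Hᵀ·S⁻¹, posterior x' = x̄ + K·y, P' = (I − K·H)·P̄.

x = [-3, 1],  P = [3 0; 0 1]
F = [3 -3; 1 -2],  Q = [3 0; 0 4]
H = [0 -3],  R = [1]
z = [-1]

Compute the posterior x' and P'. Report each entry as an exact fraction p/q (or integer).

x̄ = F·x = [-12, -5]
P̄ = F·P·Fᵀ + Q = [39 15; 15 11]
y = z − H·x̄ = [-16]
S = H·P̄·Hᵀ + R = [100]
K = P̄·Hᵀ·S⁻¹ = [-9/20; -33/100]
x' = x̄ + K·y = [-24/5, 7/25]
P' = (I − K·H)·P̄ = [75/4 3/20; 3/20 11/100]

x' = [-24/5, 7/25]
P' = [75/4 3/20; 3/20 11/100]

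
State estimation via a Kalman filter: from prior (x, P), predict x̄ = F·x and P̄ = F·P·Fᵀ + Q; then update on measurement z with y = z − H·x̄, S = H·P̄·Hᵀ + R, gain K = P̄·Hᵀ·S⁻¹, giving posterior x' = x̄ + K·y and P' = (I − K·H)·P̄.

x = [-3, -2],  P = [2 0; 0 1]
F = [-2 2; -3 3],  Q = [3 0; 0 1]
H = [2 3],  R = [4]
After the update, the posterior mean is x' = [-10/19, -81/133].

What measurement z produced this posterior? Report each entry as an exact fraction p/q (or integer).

z = [-3]

x̄ = F·x = [2, 3]
P̄ = F·P·Fᵀ + Q = [15 18; 18 28]
S = H·P̄·Hᵀ + R = [532]
K = P̄·Hᵀ·S⁻¹ = [3/19; 30/133]
x' − x̄ = [-48/19, -480/133] = K·y
y = (KᵀK)⁻¹·Kᵀ·(x' − x̄) = [-16]
z = y + H·x̄ = [-16] + [13] = [-3]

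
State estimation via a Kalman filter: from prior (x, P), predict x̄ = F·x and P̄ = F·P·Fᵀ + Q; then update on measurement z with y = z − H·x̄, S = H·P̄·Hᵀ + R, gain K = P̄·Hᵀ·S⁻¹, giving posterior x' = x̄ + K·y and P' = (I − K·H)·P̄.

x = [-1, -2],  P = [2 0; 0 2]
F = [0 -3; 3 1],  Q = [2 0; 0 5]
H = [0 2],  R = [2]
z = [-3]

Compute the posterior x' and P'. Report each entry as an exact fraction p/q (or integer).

x' = [88/17, -80/51]
P' = [316/17 -2/17; -2/17 25/51]

x̄ = F·x = [6, -5]
P̄ = F·P·Fᵀ + Q = [20 -6; -6 25]
y = z − H·x̄ = [7]
S = H·P̄·Hᵀ + R = [102]
K = P̄·Hᵀ·S⁻¹ = [-2/17; 25/51]
x' = x̄ + K·y = [88/17, -80/51]
P' = (I − K·H)·P̄ = [316/17 -2/17; -2/17 25/51]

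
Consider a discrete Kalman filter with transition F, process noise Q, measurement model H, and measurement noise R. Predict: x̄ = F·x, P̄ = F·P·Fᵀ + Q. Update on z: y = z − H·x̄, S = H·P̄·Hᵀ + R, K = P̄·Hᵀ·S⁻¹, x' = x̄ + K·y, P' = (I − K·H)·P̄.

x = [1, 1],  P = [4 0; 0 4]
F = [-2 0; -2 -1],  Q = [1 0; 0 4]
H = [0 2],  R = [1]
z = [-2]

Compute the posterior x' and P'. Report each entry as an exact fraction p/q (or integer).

x̄ = F·x = [-2, -3]
P̄ = F·P·Fᵀ + Q = [17 16; 16 24]
y = z − H·x̄ = [4]
S = H·P̄·Hᵀ + R = [97]
K = P̄·Hᵀ·S⁻¹ = [32/97; 48/97]
x' = x̄ + K·y = [-66/97, -99/97]
P' = (I − K·H)·P̄ = [625/97 16/97; 16/97 24/97]

x' = [-66/97, -99/97]
P' = [625/97 16/97; 16/97 24/97]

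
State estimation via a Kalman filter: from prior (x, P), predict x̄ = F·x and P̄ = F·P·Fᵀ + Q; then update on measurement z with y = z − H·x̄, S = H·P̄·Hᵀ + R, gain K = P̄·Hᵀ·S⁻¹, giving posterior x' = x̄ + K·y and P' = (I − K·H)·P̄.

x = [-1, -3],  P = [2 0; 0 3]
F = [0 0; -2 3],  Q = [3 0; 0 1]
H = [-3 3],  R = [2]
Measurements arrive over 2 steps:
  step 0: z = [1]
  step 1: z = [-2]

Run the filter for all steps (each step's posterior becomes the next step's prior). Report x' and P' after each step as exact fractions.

step 0: x' = [-198/353, -95/353], P' = [978/353 972/353; 972/353 1044/353]
step 1: x' = [9351/28210, -8763/28210], P' = [56037/28210 53919/28210; 53919/28210 57913/28210]

step 0: x̄ = F·x = [0, -7]
step 0: P̄ = F·P·Fᵀ + Q = [3 0; 0 36]
step 0: y = z − H·x̄ = [22]
step 0: S = H·P̄·Hᵀ + R = [353]
step 0: K = P̄·Hᵀ·S⁻¹ = [-9/353; 108/353]
step 0: x' = x̄ + K·y = [-198/353, -95/353]
step 0: P' = (I − K·H)·P̄ = [978/353 972/353; 972/353 1044/353]
step 1: x̄ = F·x = [0, 111/353]
step 1: P̄ = F·P·Fᵀ + Q = [3 0; 0 1997/353]
step 1: y = z − H·x̄ = [-1039/353]
step 1: S = H·P̄·Hᵀ + R = [28210/353]
step 1: K = P̄·Hᵀ·S⁻¹ = [-3177/28210; 5991/28210]
step 1: x' = x̄ + K·y = [9351/28210, -8763/28210]
step 1: P' = (I − K·H)·P̄ = [56037/28210 53919/28210; 53919/28210 57913/28210]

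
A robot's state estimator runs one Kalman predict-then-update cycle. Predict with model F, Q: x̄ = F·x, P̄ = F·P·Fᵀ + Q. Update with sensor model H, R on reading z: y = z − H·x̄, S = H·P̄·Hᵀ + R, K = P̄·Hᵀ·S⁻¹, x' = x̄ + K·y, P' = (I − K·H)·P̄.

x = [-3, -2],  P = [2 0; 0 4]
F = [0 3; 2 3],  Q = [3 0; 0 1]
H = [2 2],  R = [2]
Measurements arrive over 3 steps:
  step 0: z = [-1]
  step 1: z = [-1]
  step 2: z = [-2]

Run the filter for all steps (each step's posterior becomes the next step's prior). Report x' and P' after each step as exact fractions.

step 0: x̄ = F·x = [-6, -12]
step 0: P̄ = F·P·Fᵀ + Q = [39 36; 36 45]
step 0: y = z − H·x̄ = [35]
step 0: S = H·P̄·Hᵀ + R = [626]
step 0: K = P̄·Hᵀ·S⁻¹ = [75/313; 81/313]
step 0: x' = x̄ + K·y = [747/313, -921/313]
step 0: P' = (I − K·H)·P̄ = [957/313 -882/313; -882/313 963/313]
step 1: x̄ = F·x = [-2763/313, -1269/313]
step 1: P̄ = F·P·Fᵀ + Q = [9606/313 3375/313; 3375/313 2224/313]
step 1: y = z − H·x̄ = [7751/313]
step 1: S = H·P̄·Hᵀ + R = [74946/313]
step 1: K = P̄·Hᵀ·S⁻¹ = [4327/12491; 5599/37473]
step 1: x' = x̄ + K·y = [-3112/12491, -13276/37473]
step 1: P' = (I − K·H)·P̄ = [24444/12491 -20117/12491; -20117/12491 65950/37473]
step 2: x̄ = F·x = [-13276/12491, -19500/12491]
step 2: P̄ = F·P·Fᵀ + Q = [235323/12491 77148/12491; 77148/12491 66713/12491]
step 2: y = z − H·x̄ = [40570/12491]
step 2: S = H·P̄·Hᵀ + R = [1850310/12491]
step 2: K = P̄·Hᵀ·S⁻¹ = [11573/34265; 143861/925155]
step 2: x' = x̄ + K·y = [234/6853, -195406/185031]
step 2: P' = (I − K·H)·P̄ = [66519/34265 -54946/34265; -54946/34265 1627403/925155]

step 0: x' = [747/313, -921/313], P' = [957/313 -882/313; -882/313 963/313]
step 1: x' = [-3112/12491, -13276/37473], P' = [24444/12491 -20117/12491; -20117/12491 65950/37473]
step 2: x' = [234/6853, -195406/185031], P' = [66519/34265 -54946/34265; -54946/34265 1627403/925155]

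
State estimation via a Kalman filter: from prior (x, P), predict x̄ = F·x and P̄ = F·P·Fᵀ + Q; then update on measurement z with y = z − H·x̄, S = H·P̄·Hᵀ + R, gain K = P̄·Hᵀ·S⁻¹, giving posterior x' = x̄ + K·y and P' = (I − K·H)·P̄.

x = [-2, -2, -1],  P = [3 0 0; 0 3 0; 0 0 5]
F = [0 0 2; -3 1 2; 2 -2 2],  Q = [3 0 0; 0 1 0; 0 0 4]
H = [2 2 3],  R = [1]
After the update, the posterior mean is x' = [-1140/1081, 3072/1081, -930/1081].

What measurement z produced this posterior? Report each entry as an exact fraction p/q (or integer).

z = [1]

x̄ = F·x = [-2, 2, -2]
P̄ = F·P·Fᵀ + Q = [23 20 20; 20 51 -4; 20 -4 48]
S = H·P̄·Hᵀ + R = [1081]
K = P̄·Hᵀ·S⁻¹ = [146/1081; 130/1081; 176/1081]
x' − x̄ = [1022/1081, 910/1081, 1232/1081] = K·y
y = (KᵀK)⁻¹·Kᵀ·(x' − x̄) = [7]
z = y + H·x̄ = [7] + [-6] = [1]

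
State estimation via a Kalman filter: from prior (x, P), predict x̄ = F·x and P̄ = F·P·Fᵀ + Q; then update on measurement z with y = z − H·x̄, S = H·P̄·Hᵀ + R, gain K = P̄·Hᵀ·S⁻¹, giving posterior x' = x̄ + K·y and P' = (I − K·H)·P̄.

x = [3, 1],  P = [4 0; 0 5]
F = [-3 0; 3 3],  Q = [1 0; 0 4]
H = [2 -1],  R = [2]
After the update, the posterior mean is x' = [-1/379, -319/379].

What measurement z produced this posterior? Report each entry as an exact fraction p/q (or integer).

x̄ = F·x = [-9, 12]
P̄ = F·P·Fᵀ + Q = [37 -36; -36 85]
S = H·P̄·Hᵀ + R = [379]
K = P̄·Hᵀ·S⁻¹ = [110/379; -157/379]
x' − x̄ = [3410/379, -4867/379] = K·y
y = (KᵀK)⁻¹·Kᵀ·(x' − x̄) = [31]
z = y + H·x̄ = [31] + [-30] = [1]

z = [1]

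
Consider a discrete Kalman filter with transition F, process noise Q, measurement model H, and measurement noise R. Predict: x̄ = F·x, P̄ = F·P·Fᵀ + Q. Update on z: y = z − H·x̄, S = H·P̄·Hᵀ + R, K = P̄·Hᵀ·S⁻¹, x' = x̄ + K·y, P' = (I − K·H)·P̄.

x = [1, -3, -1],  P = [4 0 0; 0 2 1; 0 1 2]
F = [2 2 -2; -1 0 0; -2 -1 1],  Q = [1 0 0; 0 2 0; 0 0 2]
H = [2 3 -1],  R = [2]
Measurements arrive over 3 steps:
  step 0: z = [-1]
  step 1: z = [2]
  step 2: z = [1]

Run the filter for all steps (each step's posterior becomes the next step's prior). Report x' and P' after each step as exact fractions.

step 0: x̄ = F·x = [-2, -1, 0]
step 0: P̄ = F·P·Fᵀ + Q = [25 -8 -20; -8 6 8; -20 8 20]
step 0: y = z − H·x̄ = [6]
step 0: S = H·P̄·Hᵀ + R = [112]
step 0: K = P̄·Hᵀ·S⁻¹ = [23/56; -3/56; -9/28]
step 0: x' = x̄ + K·y = [13/28, -37/28, -27/14]
step 0: P' = (I − K·H)·P̄ = [171/28 -155/28 -73/14; -155/28 159/28 85/14; -73/14 85/14 59/7]
step 1: x̄ = F·x = [15/7, -13/28, -43/28]
step 1: P̄ = F·P·Fᵀ + Q = [215/7 -81/7 -185/7; -81/7 227/28 333/28; -185/7 333/28 759/28]
step 1: y = z − H·x̄ = [-17/7]
step 1: S = H·P̄·Hᵀ + R = [843/7]
step 1: K = P̄·Hᵀ·S⁻¹ = [124/281; -25/281; -310/843]
step 1: x' = x̄ + K·y = [301/281, -279/1124, -2167/3372]
step 1: P' = (I − K·H)·P̄ = [2041/281 -1923/281 -1935/281; -1923/281 8041/1124 8939/1124; -1935/281 8939/1124 36491/3372]
step 2: x̄ = F·x = [2471/843, -301/281, -4277/1686]
step 2: P̄ = F·P·Fᵀ + Q = [32603/843 -4106/281 -28198/843; -4106/281 2603/281 4094/281; -28198/843 4094/281 28067/843]
step 2: y = z − H·x̄ = [-7057/1686]
step 2: S = H·P̄·Hᵀ + R = [121730/843]
step 2: K = P̄·Hᵀ·S⁻¹ = [5645/12173; -13491/121730; -47617/121730]
step 2: x' = x̄ + K·y = [24107/24346, -147851/243460, -218987/243460]
step 2: P' = (I − K·H)·P̄ = [92783/12173 -87533/12173 -88323/12173; -87533/12173 911723/121730 1011491/121730; -88323/12173 1011491/121730 1363247/121730]

step 0: x' = [13/28, -37/28, -27/14], P' = [171/28 -155/28 -73/14; -155/28 159/28 85/14; -73/14 85/14 59/7]
step 1: x' = [301/281, -279/1124, -2167/3372], P' = [2041/281 -1923/281 -1935/281; -1923/281 8041/1124 8939/1124; -1935/281 8939/1124 36491/3372]
step 2: x' = [24107/24346, -147851/243460, -218987/243460], P' = [92783/12173 -87533/12173 -88323/12173; -87533/12173 911723/121730 1011491/121730; -88323/12173 1011491/121730 1363247/121730]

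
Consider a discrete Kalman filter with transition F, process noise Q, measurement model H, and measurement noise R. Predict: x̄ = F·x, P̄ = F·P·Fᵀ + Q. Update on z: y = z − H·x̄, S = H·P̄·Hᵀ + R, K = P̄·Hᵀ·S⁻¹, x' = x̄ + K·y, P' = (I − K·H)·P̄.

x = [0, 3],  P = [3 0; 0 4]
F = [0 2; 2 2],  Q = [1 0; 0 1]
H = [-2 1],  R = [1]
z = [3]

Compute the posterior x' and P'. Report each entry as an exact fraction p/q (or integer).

x̄ = F·x = [6, 6]
P̄ = F·P·Fᵀ + Q = [17 16; 16 29]
y = z − H·x̄ = [9]
S = H·P̄·Hᵀ + R = [34]
K = P̄·Hᵀ·S⁻¹ = [-9/17; -3/34]
x' = x̄ + K·y = [21/17, 177/34]
P' = (I − K·H)·P̄ = [127/17 245/17; 245/17 977/34]

x' = [21/17, 177/34]
P' = [127/17 245/17; 245/17 977/34]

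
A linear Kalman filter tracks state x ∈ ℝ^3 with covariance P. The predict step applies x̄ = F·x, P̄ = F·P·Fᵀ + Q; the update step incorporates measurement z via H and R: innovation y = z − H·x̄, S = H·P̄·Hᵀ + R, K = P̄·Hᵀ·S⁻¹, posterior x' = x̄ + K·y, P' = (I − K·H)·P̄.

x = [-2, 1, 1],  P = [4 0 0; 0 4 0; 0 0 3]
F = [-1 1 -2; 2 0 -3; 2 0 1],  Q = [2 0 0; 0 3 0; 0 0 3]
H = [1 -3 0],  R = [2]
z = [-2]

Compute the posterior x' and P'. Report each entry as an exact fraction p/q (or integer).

x̄ = F·x = [1, -7, -3]
P̄ = F·P·Fᵀ + Q = [22 10 -14; 10 46 7; -14 7 22]
y = z − H·x̄ = [-24]
S = H·P̄·Hᵀ + R = [378]
K = P̄·Hᵀ·S⁻¹ = [-4/189; -64/189; -5/54]
x' = x̄ + K·y = [95/63, 71/63, -7/9]
P' = (I − K·H)·P̄ = [4126/189 1378/189 -398/27; 1378/189 502/189 -131/27; -398/27 -131/27 1013/54]

x' = [95/63, 71/63, -7/9]
P' = [4126/189 1378/189 -398/27; 1378/189 502/189 -131/27; -398/27 -131/27 1013/54]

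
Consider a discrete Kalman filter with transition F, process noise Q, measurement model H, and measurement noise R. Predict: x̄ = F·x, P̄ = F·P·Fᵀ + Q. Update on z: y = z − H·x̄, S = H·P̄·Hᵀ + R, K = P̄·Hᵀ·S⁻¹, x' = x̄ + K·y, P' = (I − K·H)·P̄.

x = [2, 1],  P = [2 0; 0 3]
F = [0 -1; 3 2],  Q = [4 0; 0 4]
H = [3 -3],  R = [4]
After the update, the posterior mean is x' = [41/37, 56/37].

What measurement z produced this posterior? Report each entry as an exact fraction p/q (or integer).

x̄ = F·x = [-1, 8]
P̄ = F·P·Fᵀ + Q = [7 -6; -6 34]
S = H·P̄·Hᵀ + R = [481]
K = P̄·Hᵀ·S⁻¹ = [3/37; -120/481]
x' − x̄ = [78/37, -240/37] = K·y
y = (KᵀK)⁻¹·Kᵀ·(x' − x̄) = [26]
z = y + H·x̄ = [26] + [-27] = [-1]

z = [-1]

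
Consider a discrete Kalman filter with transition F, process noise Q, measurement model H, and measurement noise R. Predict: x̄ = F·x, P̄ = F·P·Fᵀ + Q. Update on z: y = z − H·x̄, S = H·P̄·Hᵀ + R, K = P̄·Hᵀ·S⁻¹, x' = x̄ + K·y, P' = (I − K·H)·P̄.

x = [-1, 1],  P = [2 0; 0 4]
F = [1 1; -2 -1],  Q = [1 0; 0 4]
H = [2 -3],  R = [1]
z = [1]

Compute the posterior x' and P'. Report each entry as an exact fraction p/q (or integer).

x̄ = F·x = [0, 1]
P̄ = F·P·Fᵀ + Q = [7 -8; -8 16]
y = z − H·x̄ = [4]
S = H·P̄·Hᵀ + R = [269]
K = P̄·Hᵀ·S⁻¹ = [38/269; -64/269]
x' = x̄ + K·y = [152/269, 13/269]
P' = (I − K·H)·P̄ = [439/269 280/269; 280/269 208/269]

x' = [152/269, 13/269]
P' = [439/269 280/269; 280/269 208/269]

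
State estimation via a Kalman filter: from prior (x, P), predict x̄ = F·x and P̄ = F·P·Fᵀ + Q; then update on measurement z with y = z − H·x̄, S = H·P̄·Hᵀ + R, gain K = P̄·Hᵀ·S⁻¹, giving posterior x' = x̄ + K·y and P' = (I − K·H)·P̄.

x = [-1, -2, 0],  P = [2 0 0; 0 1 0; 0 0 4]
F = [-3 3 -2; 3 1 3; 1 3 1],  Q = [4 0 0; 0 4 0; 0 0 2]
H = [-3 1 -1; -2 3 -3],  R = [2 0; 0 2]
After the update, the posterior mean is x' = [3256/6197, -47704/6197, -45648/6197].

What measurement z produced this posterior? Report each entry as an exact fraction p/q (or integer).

x̄ = F·x = [-3, -5, -7]
P̄ = F·P·Fᵀ + Q = [47 -39 -5; -39 59 21; -5 21 17]
S = H·P̄·Hᵀ + R = [663 758; 758 904]
K = P̄·Hᵀ·S⁻¹ = [-2408/6197 1351/12394; -1354/6197 4903/12394; 125/6197 46/6197]
x' − x̄ = [21847/6197, -16719/6197, -2269/6197] = K·y
y = (KᵀK)⁻¹·Kᵀ·(x' − x̄) = [-13, -14]
z = y + H·x̄ = [-13, -14] + [11, 12] = [-2, -2]

z = [-2, -2]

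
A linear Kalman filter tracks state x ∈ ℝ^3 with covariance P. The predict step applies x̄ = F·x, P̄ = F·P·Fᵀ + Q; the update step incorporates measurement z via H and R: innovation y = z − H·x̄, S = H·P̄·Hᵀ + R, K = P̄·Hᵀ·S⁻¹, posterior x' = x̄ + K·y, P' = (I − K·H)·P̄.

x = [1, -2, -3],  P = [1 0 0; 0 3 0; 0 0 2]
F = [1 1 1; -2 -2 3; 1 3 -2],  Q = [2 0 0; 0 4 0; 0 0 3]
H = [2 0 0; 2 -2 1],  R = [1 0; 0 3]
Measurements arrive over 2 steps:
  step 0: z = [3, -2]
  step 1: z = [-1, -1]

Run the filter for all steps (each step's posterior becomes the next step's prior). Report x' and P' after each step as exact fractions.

step 0: x' = [6523/5149, 3017/5149, -32013/10298], P' = [1238/5149 1062/5149 -313/5149; 1062/5149 8830/5149 10304/5149; -313/5149 10304/5149 51981/10298]
step 1: x' = [-4241087/8247782, -1657235/8247782, 1634653/8247782], P' = [6071675/24743346 5650639/24743346 -420751/12371673; 5650639/24743346 36356717/24743346 34745261/24743346; -420751/12371673 34745261/24743346 181626277/49486692]

step 0: x̄ = F·x = [-4, -7, 1]
step 0: P̄ = F·P·Fᵀ + Q = [8 -2 6; -2 38 -32; 6 -32 39]
step 0: y = z − H·x̄ = [11, -9]
step 0: S = H·P̄·Hᵀ + R = [33 52; 52 394]
step 0: K = P̄·Hᵀ·S⁻¹ = [2476/5149 13/5149; 2124/5149 -1744/5149; -626/5149 3171/10298]
step 0: x' = x̄ + K·y = [6523/5149, 3017/5149, -32013/10298]
step 0: P' = (I − K·H)·P̄ = [1238/5149 1062/5149 -313/5149; 1062/5149 8830/5149 10304/5149; -313/5149 10304/5149 51981/10298]
step 1: x̄ = F·x = [-12933/10298, -134199/10298, 47587/5149]
step 1: P̄ = F·P·Fᵀ + Q = [136925/10298 127157/10298 -9388/5149; 127157/10298 366773/10298 -88134/5149; -9388/5149 -88134/5149 84093/5149]
step 1: y = z − H·x̄ = [7784/5149, -9158/271]
step 1: S = H·P̄·Hᵀ + R = [278999/5149 40/271; 40/271 48068/271]
step 1: K = P̄·Hᵀ·S⁻¹ = [6071675/12371673 95/12371673; 5650639/12371673 -8888965/24743346; -841502/12371673 13093075/49486692]
step 1: x' = x̄ + K·y = [-4241087/8247782, -1657235/8247782, 1634653/8247782]
step 1: P' = (I − K·H)·P̄ = [6071675/24743346 5650639/24743346 -420751/12371673; 5650639/24743346 36356717/24743346 34745261/24743346; -420751/12371673 34745261/24743346 181626277/49486692]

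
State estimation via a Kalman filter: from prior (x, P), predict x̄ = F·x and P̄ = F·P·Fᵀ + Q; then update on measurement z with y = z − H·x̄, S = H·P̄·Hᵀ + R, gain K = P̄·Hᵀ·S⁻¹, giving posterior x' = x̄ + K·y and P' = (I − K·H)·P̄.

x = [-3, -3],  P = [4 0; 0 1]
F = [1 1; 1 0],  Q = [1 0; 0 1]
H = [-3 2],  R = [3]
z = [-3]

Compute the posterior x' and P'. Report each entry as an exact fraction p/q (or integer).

x' = [-24/29, -57/29]
P' = [74/29 96/29; 96/29 141/29]

x̄ = F·x = [-6, -3]
P̄ = F·P·Fᵀ + Q = [6 4; 4 5]
y = z − H·x̄ = [-15]
S = H·P̄·Hᵀ + R = [29]
K = P̄·Hᵀ·S⁻¹ = [-10/29; -2/29]
x' = x̄ + K·y = [-24/29, -57/29]
P' = (I − K·H)·P̄ = [74/29 96/29; 96/29 141/29]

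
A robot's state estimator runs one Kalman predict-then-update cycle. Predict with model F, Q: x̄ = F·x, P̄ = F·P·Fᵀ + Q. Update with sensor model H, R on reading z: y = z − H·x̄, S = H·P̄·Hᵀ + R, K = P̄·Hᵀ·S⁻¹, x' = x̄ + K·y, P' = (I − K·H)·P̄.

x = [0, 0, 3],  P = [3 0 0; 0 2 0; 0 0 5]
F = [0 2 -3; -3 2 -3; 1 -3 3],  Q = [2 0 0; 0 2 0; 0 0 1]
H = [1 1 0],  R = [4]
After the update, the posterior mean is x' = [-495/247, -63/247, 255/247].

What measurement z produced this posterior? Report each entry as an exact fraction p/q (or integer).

z = [-2]

x̄ = F·x = [-9, -9, 9]
P̄ = F·P·Fᵀ + Q = [55 53 -57; 53 82 -66; -57 -66 67]
S = H·P̄·Hᵀ + R = [247]
K = P̄·Hᵀ·S⁻¹ = [108/247; 135/247; -123/247]
x' − x̄ = [1728/247, 2160/247, -1968/247] = K·y
y = (KᵀK)⁻¹·Kᵀ·(x' − x̄) = [16]
z = y + H·x̄ = [16] + [-18] = [-2]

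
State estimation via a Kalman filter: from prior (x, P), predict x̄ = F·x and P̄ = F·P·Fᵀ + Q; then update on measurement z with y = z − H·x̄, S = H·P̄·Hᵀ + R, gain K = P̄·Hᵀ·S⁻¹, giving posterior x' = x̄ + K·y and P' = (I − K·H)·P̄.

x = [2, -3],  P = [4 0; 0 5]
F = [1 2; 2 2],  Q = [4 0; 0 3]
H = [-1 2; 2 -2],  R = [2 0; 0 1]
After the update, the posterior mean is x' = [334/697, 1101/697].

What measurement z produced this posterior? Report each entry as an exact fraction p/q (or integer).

z = [3, -2]

x̄ = F·x = [-4, -2]
P̄ = F·P·Fᵀ + Q = [28 28; 28 39]
S = H·P̄·Hᵀ + R = [74 -44; -44 45]
K = P̄·Hᵀ·S⁻¹ = [630/697 616/697; 641/697 286/697]
x' − x̄ = [3122/697, 2495/697] = K·y
y = (KᵀK)⁻¹·Kᵀ·(x' − x̄) = [3, 2]
z = y + H·x̄ = [3, 2] + [0, -4] = [3, -2]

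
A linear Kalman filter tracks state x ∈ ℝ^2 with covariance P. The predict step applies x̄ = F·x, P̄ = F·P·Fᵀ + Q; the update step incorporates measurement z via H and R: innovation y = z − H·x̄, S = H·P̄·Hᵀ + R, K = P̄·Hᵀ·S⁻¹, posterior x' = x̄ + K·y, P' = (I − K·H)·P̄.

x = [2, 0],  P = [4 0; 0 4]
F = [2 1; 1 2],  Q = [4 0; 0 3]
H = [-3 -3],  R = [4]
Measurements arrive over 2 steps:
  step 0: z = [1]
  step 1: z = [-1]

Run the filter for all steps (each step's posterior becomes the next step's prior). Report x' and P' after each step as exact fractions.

step 0: x̄ = F·x = [4, 2]
step 0: P̄ = F·P·Fᵀ + Q = [24 16; 16 23]
step 0: y = z − H·x̄ = [19]
step 0: S = H·P̄·Hᵀ + R = [715]
step 0: K = P̄·Hᵀ·S⁻¹ = [-24/143; -9/55]
step 0: x' = x̄ + K·y = [116/143, -61/55]
step 0: P' = (I − K·H)·P̄ = [552/143 -40/11; -40/11 212/55]
step 1: x̄ = F·x = [367/715, -1006/715]
step 1: P̄ = F·P·Fᵀ + Q = [6256/715 -1968/715; -1968/715 5529/715]
step 1: y = z − H·x̄ = [-2632/715]
step 1: S = H·P̄·Hᵀ + R = [73501/715]
step 1: K = P̄·Hᵀ·S⁻¹ = [-12864/73501; -10683/73501]
step 1: x' = x̄ + K·y = [85081/73501, -64090/73501]
step 1: P' = (I − K·H)·P̄ = [411664/73501 -394512/73501; -394512/73501 408756/73501]

step 0: x' = [116/143, -61/55], P' = [552/143 -40/11; -40/11 212/55]
step 1: x' = [85081/73501, -64090/73501], P' = [411664/73501 -394512/73501; -394512/73501 408756/73501]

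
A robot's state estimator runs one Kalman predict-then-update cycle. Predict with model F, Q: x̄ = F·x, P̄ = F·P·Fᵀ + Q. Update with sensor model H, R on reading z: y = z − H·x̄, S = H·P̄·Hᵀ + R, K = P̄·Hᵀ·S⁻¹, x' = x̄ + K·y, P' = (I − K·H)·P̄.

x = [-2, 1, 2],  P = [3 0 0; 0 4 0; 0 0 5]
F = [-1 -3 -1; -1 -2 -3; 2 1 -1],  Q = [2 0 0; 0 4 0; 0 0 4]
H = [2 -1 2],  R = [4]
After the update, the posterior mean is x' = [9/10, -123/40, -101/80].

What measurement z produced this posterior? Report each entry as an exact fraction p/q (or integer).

x̄ = F·x = [-3, -6, -5]
P̄ = F·P·Fᵀ + Q = [46 42 -13; 42 68 1; -13 1 25]
S = H·P̄·Hᵀ + R = [80]
K = P̄·Hᵀ·S⁻¹ = [3/10; 9/40; 23/80]
x' − x̄ = [39/10, 117/40, 299/80] = K·y
y = (KᵀK)⁻¹·Kᵀ·(x' − x̄) = [13]
z = y + H·x̄ = [13] + [-10] = [3]

z = [3]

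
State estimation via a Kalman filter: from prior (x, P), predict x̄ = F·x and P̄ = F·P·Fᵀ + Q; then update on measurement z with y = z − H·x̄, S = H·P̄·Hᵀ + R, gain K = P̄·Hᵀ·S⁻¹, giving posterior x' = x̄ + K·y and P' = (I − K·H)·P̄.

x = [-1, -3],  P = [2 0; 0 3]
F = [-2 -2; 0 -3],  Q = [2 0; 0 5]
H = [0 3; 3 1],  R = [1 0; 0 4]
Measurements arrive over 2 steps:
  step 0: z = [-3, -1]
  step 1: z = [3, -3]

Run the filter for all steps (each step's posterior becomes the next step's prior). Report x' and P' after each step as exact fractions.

step 0: x' = [436/5379, -15889/16137], P' = [786/1793 -178/5379; -178/5379 1774/16137]
step 1: x' = [-1322842/1286409, 3877409/3859227], P' = [525010/1286409 -122114/3859227; -122114/3859227 419218/3859227]

step 0: x̄ = F·x = [8, 9]
step 0: P̄ = F·P·Fᵀ + Q = [22 18; 18 32]
step 0: y = z − H·x̄ = [-30, -34]
step 0: S = H·P̄·Hᵀ + R = [289 258; 258 342]
step 0: K = P̄·Hᵀ·S⁻¹ = [-178/1793 1724/5379; 1774/5379 43/16137]
step 0: x' = x̄ + K·y = [436/5379, -15889/16137]
step 0: P' = (I − K·H)·P̄ = [786/1793 -178/5379; -178/5379 1774/16137]
step 1: x̄ = F·x = [29162/16137, 15889/5379]
step 1: P̄ = F·P·Fᵀ + Q = [63394/16137 2480/5379; 2480/5379 10739/1793]
step 1: y = z − H·x̄ = [-10510/1793, -20396/1793]
step 1: S = H·P̄·Hᵀ + R = [98444/1793 39657/1793; 39657/1793 86265/1793]
step 1: K = P̄·Hᵀ·S⁻¹ = [-122114/1286409 1150744/3859227; 419218/1286409 13219/3859227]
step 1: x' = x̄ + K·y = [-1322842/1286409, 3877409/3859227]
step 1: P' = (I − K·H)·P̄ = [525010/1286409 -122114/3859227; -122114/3859227 419218/3859227]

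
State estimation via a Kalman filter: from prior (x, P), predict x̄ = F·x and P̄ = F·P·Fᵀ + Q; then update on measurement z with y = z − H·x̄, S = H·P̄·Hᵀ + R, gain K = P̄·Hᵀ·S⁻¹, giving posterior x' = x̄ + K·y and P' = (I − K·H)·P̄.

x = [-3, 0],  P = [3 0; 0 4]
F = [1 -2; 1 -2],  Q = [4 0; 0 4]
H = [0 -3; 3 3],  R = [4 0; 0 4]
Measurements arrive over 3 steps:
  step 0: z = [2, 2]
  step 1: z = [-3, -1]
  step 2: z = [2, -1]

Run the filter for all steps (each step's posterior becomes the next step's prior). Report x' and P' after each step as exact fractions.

step 0: x̄ = F·x = [-3, -3]
step 0: P̄ = F·P·Fᵀ + Q = [23 19; 19 23]
step 0: y = z − H·x̄ = [-7, 20]
step 0: S = H·P̄·Hᵀ + R = [211 -378; -378 760]
step 0: K = P̄·Hᵀ·S⁻¹ = [1077/4369 1260/4369; -1203/4369 126/4369]
step 0: x' = x̄ + K·y = [4554/4369, -2166/4369]
step 0: P' = (I − K·H)·P̄ = [3116/4369 -1436/4369; -1436/4369 1604/4369]
step 1: x̄ = F·x = [8886/4369, 8886/4369]
step 1: P̄ = F·P·Fᵀ + Q = [32752/4369 15276/4369; 15276/4369 32752/4369]
step 1: y = z − H·x̄ = [13551/4369, -57685/4369]
step 1: S = H·P̄·Hᵀ + R = [312244/4369 -432252/4369; -432252/4369 881980/4369]
step 1: K = P̄·Hᵀ·S⁻¹ = [156366/633377 180105/633377; -348753/1266754 36021/1266754]
step 1: x' = x̄ + K·y = [-604773/633377, 509562/633377]
step 1: P' = (I − K·H)·P̄ = [448628/633377 -208488/633377; -208488/633377 232502/633377]
step 2: x̄ = F·x = [-1623897/633377, -1623897/633377]
step 2: P̄ = F·P·Fᵀ + Q = [4746096/633377 2212588/633377; 2212588/633377 4746096/633377]
step 2: y = z − H·x̄ = [-3604937/633377, 9110005/633377]
step 2: S = H·P̄·Hᵀ + R = [45248372/633377 -62628156/633377; -62628156/633377 127789820/633377]
step 2: K = P̄·Hᵀ·S⁻¹ = [22655838/91769761 26095065/91769761; -50530689/183539522 5219013/183539522]
step 2: x' = x̄ + K·y = [11097126/91769761, -53952144/91769761]
step 2: P' = (I − K·H)·P̄ = [65001204/91769761 -30207784/91769761; -30207784/91769761 33687126/91769761]

step 0: x' = [4554/4369, -2166/4369], P' = [3116/4369 -1436/4369; -1436/4369 1604/4369]
step 1: x' = [-604773/633377, 509562/633377], P' = [448628/633377 -208488/633377; -208488/633377 232502/633377]
step 2: x' = [11097126/91769761, -53952144/91769761], P' = [65001204/91769761 -30207784/91769761; -30207784/91769761 33687126/91769761]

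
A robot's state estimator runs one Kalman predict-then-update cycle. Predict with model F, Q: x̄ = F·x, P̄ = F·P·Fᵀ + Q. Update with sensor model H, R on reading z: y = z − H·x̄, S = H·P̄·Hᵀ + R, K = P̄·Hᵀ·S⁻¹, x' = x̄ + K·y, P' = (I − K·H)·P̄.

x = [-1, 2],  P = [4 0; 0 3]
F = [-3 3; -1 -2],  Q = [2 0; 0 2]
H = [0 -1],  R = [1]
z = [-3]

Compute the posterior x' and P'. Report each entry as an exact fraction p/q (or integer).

x̄ = F·x = [9, -3]
P̄ = F·P·Fᵀ + Q = [65 -6; -6 18]
y = z − H·x̄ = [-6]
S = H·P̄·Hᵀ + R = [19]
K = P̄·Hᵀ·S⁻¹ = [6/19; -18/19]
x' = x̄ + K·y = [135/19, 51/19]
P' = (I − K·H)·P̄ = [1199/19 -6/19; -6/19 18/19]

x' = [135/19, 51/19]
P' = [1199/19 -6/19; -6/19 18/19]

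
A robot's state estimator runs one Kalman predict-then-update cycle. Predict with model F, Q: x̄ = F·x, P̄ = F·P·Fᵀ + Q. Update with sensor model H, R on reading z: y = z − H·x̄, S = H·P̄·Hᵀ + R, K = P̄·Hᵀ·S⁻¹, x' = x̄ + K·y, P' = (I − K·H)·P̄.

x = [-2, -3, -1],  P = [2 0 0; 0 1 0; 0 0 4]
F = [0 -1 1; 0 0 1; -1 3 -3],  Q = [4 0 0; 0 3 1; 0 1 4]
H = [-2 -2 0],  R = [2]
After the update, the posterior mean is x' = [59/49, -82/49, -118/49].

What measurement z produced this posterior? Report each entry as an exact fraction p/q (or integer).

x̄ = F·x = [2, -1, -4]
P̄ = F·P·Fᵀ + Q = [9 4 -15; 4 7 -11; -15 -11 51]
S = H·P̄·Hᵀ + R = [98]
K = P̄·Hᵀ·S⁻¹ = [-13/49; -11/49; 26/49]
x' − x̄ = [-39/49, -33/49, 78/49] = K·y
y = (KᵀK)⁻¹·Kᵀ·(x' − x̄) = [3]
z = y + H·x̄ = [3] + [-2] = [1]

z = [1]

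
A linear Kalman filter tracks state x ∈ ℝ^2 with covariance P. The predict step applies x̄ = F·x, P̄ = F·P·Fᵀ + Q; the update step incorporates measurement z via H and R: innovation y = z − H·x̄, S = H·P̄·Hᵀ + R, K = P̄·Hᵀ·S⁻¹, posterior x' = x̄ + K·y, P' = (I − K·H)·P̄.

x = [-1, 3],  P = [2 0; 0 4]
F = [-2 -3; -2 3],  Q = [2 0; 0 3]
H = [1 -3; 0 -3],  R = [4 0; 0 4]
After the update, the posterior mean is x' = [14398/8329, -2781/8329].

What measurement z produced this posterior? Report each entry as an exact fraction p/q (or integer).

z = [3, 1]

x̄ = F·x = [-7, 11]
P̄ = F·P·Fᵀ + Q = [46 -28; -28 47]
S = H·P̄·Hᵀ + R = [641 507; 507 427]
K = P̄·Hᵀ·S⁻¹ = [6461/8329 -6033/8329; -338/8329 -2349/8329]
x' − x̄ = [72701/8329, -94400/8329] = K·y
y = (KᵀK)⁻¹·Kᵀ·(x' − x̄) = [43, 34]
z = y + H·x̄ = [43, 34] + [-40, -33] = [3, 1]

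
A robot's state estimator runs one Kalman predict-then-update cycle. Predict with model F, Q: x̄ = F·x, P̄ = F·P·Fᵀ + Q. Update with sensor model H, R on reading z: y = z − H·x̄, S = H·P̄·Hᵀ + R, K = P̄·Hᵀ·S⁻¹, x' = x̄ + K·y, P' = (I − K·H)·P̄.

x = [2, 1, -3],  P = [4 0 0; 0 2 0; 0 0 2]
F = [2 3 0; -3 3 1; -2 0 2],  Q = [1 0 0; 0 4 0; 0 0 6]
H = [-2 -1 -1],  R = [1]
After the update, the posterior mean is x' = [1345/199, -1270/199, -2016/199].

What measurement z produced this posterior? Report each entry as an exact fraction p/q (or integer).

z = [3]

x̄ = F·x = [7, -6, -10]
P̄ = F·P·Fᵀ + Q = [35 -6 -16; -6 60 28; -16 28 30]
S = H·P̄·Hᵀ + R = [199]
K = P̄·Hᵀ·S⁻¹ = [-48/199; -76/199; -26/199]
x' − x̄ = [-48/199, -76/199, -26/199] = K·y
y = (KᵀK)⁻¹·Kᵀ·(x' − x̄) = [1]
z = y + H·x̄ = [1] + [2] = [3]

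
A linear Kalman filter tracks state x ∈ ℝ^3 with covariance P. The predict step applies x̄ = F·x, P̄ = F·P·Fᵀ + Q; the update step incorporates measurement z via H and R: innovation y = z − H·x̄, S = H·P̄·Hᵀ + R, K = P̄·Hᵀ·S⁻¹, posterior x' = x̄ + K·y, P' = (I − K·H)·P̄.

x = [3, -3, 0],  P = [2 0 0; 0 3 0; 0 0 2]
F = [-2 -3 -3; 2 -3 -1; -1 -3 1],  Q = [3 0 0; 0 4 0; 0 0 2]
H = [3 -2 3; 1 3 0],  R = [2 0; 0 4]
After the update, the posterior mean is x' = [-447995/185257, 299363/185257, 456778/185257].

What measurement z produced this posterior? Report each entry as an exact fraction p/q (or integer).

z = [-3, 2]

x̄ = F·x = [3, 15, 6]
P̄ = F·P·Fᵀ + Q = [56 25 25; 25 41 21; 25 21 33]
S = H·P̄·Hᵀ + R = [865 361; 361 579]
K = P̄·Hᵀ·S⁻¹ = [32228/185257 21821/185257; -10502/185257 53902/185257; 22330/185257 14234/185257]
x' − x̄ = [-1003766/185257, -2479492/185257, -654764/185257] = K·y
y = (KᵀK)⁻¹·Kᵀ·(x' − x̄) = [0, -46]
z = y + H·x̄ = [0, -46] + [-3, 48] = [-3, 2]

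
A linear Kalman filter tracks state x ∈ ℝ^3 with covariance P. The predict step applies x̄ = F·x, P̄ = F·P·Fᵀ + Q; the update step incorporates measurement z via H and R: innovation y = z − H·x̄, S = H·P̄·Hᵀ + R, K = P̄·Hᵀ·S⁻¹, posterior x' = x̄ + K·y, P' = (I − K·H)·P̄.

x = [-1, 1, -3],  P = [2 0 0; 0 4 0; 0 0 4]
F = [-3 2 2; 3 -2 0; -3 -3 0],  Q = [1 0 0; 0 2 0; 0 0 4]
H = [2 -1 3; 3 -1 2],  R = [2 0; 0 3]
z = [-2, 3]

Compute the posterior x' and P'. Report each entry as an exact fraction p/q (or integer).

x̄ = F·x = [-1, -5, 0]
P̄ = F·P·Fᵀ + Q = [51 -34 -6; -34 36 6; -6 6 58]
y = z − H·x̄ = [-5, 1]
S = H·P̄·Hᵀ + R = [792 752; 752 838]
K = P̄·Hᵀ·S⁻¹ = [-8179/24548 6233/12274; 5671/24548 -2195/6137; 7693/12274 -2778/6137]
x' = x̄ + K·y = [28813/24548, -159875/24548, -44021/12274]
P' = (I − K·H)·P̄ = [8880/6137 16345/12274 -4559/6137; 16345/12274 132577/12274 17593/6137; -4559/6137 17593/6137 11468/6137]

x' = [28813/24548, -159875/24548, -44021/12274]
P' = [8880/6137 16345/12274 -4559/6137; 16345/12274 132577/12274 17593/6137; -4559/6137 17593/6137 11468/6137]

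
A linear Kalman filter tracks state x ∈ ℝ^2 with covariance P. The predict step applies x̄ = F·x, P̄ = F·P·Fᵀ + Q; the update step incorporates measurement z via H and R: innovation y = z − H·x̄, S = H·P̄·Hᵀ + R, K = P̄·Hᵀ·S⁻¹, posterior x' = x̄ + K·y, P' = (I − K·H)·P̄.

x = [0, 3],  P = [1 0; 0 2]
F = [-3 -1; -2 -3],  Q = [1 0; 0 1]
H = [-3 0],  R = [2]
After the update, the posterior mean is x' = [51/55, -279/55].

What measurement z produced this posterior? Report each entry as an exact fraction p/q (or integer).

x̄ = F·x = [-3, -9]
P̄ = F·P·Fᵀ + Q = [12 12; 12 23]
S = H·P̄·Hᵀ + R = [110]
K = P̄·Hᵀ·S⁻¹ = [-18/55; -18/55]
x' − x̄ = [216/55, 216/55] = K·y
y = (KᵀK)⁻¹·Kᵀ·(x' − x̄) = [-12]
z = y + H·x̄ = [-12] + [9] = [-3]

z = [-3]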